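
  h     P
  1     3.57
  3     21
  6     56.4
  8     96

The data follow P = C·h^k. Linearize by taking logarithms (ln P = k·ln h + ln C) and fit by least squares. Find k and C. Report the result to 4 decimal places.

k = 1.5648, C = 3.6121

Let Y = ln P. Fitting Y = k·ln h + ln C by least squares:
Σln h = 4.9698, Σ(ln h)² = 8.7414, Σln P = 12.9139, Σln h·ln P = 20.0613.
Equations: 8.7414·k + 4.9698·ln C = 20.0613;  4.9698·k + 4·ln C = 12.9139.
Slope k = (n·Σln h·ln P − Σln h·Σln P)/(n·Σ(ln h)² − (Σln h)²) = (4·20.0613 − 4.9698·12.9139)/10.2667 = 1.56481; ln C = (Σln P − k·Σln h)/n = 1.28428, so C = exp(1.28428) = 3.61206.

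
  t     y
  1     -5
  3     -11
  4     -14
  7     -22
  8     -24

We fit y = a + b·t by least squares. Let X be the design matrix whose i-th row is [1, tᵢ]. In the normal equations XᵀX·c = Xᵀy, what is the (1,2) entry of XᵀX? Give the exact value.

Row 1 ↔ basis 1, column 2 ↔ basis t, so (XᵀX)_{1,2} = Σᵢ t = (1)·(1) + (1)·(3) + (1)·(4) + (1)·(7) + (1)·(8) = 23.

23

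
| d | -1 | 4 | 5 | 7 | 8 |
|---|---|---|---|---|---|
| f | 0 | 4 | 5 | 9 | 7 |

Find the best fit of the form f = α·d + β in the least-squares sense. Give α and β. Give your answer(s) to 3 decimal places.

α = 0.915, β = 0.793

The normal equations are: 155·α + 23·β = 160;  23·α + 5·β = 25.
(Σd·d = 155, Σd = 23, Σ1 = 5, Σd·f = 160, Σf = 25.)
Determinant 155·5 − 23² = 246.
α = (160·5 − 23·25)/246 = 75/82; β = (155·25 − 23·160)/246 = 65/82.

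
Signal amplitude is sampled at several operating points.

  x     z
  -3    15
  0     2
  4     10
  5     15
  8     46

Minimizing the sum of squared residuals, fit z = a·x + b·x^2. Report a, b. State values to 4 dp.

AᵀA·[a, b]ᵀ = Aᵀz reads: 114·a + 674·b = 438;  674·a + 5058·b = 3614.
(Σx·x = 114, Σx·x^2 = 674, Σx^2·x^2 = 5058, Σx·z = 438, Σx^2·z = 3614.)
Eliminating b: 5058·(row 1) − 674·(row 2) gives 122336·a = 5058·438 − 674·3614 = -220432, so a = -13777/7646.
Then b = (3614 − 674·(-13777/7646))/5058 = 7299/7646.

a = -1.8019, b = 0.9546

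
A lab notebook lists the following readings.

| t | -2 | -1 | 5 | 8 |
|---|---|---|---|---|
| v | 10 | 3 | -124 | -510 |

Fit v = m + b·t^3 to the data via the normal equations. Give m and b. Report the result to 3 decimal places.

m = 1.722, b = -1.000

With design matrix X, XᵀX = [[4, 628]; [628, 277834]] and Xᵀv = [-621, -276703]ᵀ.
Eliminating b: 277834·(row 1) − 628·(row 2) gives 716952·m = 277834·(-621) − 628·(-276703) = 1234570, so m = 617285/358476.
Then b = ((-276703) − 628·(617285/358476))/277834 = -89603/89619.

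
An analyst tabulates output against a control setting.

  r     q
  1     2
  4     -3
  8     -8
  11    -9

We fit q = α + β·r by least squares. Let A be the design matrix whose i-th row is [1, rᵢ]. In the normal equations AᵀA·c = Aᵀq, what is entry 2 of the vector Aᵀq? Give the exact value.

Entry 2 ↔ basis r, so (Aᵀq)_{2} = Σᵢ (r)·qᵢ = (1)·(2) + (4)·(-3) + (8)·(-8) + (11)·(-9) = -173.

-173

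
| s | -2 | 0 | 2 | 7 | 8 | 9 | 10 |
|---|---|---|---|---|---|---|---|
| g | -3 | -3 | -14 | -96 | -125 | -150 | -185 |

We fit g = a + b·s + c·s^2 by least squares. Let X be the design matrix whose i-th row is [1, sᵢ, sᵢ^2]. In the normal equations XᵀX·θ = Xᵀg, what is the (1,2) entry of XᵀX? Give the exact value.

Row 1 ↔ basis 1, column 2 ↔ basis s, so (XᵀX)_{1,2} = Σᵢ s = (1)·(-2) + (1)·(0) + (1)·(2) + (1)·(7) + (1)·(8) + (1)·(9) + (1)·(10) = 34.

34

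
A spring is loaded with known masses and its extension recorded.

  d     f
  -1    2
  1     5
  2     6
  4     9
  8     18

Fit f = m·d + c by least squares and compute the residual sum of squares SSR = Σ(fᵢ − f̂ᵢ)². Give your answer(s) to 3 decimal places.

SSR = 2.799

Normal-equation sums: Σd·d = 86, Σd = 14, Σ1 = 5.
And Σd·f = 195, Σf = 40.
So AᵀA·[m, c]ᵀ = Aᵀf: [[86, 14]; [14, 5]]·[m, c]ᵀ = [195, 40]ᵀ.
det = 86·5 − 14² = 234.
m = (195·5 − 14·40)/234 = 415/234; c = (86·40 − 14·195)/234 = 355/117.
Residuals: 173/234, 5/26, -68/117, -44/39, 7/9; SSR = 655/234.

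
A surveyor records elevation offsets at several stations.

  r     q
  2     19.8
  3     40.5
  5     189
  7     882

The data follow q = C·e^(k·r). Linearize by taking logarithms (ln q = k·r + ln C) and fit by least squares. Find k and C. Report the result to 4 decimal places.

With ln qᵢ as the transformed response and rᵢ as the regressor:
AᵀA = [[87.0000, 17.0000]; [17.0000, 4]], rhs = [90.7593, 18.7109]ᵀ  (here Σr = 17.0000, Σ(r)² = 87.0000, Σln q = 18.7109, Σr·ln q = 90.7593).
Slope k = (n·Σr·ln q − Σr·Σln q)/(n·Σ(r)² − (Σr)²) = (4·90.7593 − 17.0000·18.7109)/59.0000 = 0.76189; ln C = (Σln q − k·Σr)/n = 1.43968, so C = exp(1.43968) = 4.21936.

k = 0.7619, C = 4.2194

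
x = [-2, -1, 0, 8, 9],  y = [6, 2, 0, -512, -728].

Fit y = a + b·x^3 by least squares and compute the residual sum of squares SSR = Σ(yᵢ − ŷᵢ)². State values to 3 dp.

SSR = 4.871

Entries of MᵀM: Σ1 = 5, Σx^3 = 1232, Σx^3·x^3 = 793650.
Moment sums: Σy = -1232, Σx^3·y = -792906.
det = 5·793650 − 1232² = 2450426.
a = ((-1232)·793650 − 1232·(-792906))/2450426 = -1344/3593; b = (5·(-792906) − 1232·(-1232))/2450426 = -39463/39523.
Residuals: -63782/39523, 54367/39523, 1344/3593, -15936/39523, 10567/39523; SSR = 192498/39523.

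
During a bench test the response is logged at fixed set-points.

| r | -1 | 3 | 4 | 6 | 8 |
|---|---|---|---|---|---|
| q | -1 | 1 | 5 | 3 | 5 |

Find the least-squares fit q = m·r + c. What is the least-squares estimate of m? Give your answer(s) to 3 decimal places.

m = 0.652

Forming AᵀA = [[126, 20]; [20, 5]] and Aᵀq = [82, 13]ᵀ gives AᵀA·[m, c]ᵀ = Aᵀq.
Δ = 126·5 − 20² = 230.
m = (82·5 − 20·13)/230 = 15/23; c = (126·13 − 20·82)/230 = -1/115.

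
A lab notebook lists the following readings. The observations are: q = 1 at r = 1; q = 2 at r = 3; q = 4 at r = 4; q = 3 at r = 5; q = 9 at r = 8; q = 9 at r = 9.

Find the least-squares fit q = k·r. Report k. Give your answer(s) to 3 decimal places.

k = 0.974

The normal system XᵀX·[k]ᵀ = Xᵀq is [[196]]·[k]ᵀ = [191]ᵀ.
Hence k = 191 / 196 ≈ 0.97449.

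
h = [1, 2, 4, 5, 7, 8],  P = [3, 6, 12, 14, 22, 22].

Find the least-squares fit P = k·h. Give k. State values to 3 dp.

k = 2.912

Setting ∂/∂k … = 0 gives: 159·k = 463.
Hence k = 463 / 159 ≈ 2.91195.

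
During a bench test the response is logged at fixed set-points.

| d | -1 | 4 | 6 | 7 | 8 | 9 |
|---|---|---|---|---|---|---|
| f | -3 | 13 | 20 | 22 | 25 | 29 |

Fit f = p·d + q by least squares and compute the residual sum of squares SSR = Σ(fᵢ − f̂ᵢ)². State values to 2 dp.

SSR = 1.15

Compute the Gram sums: Σd·d = 247, Σd = 33, Σ1 = 6.
Moment sums: Σd·f = 790, Σf = 106.
Determinant 247·6 − 33² = 393.
p = (790·6 − 33·106)/393 = 414/131; q = (247·106 − 33·790)/393 = 112/393.
Residuals: -49/393, 29/393, 296/393, -160/393, -223/393, 107/393; SSR = 452/393.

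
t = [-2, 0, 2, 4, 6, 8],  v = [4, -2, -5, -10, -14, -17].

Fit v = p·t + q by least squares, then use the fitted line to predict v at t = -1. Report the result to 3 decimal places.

Compute the Gram sums: Σt·t = 124, Σt = 18, Σ1 = 6.
Moment sums: Σt·v = -278, Σv = -44.
Determinant 124·6 − 18² = 420.
p = ((-278)·6 − 18·(-44))/420 = -73/35; q = (124·(-44) − 18·(-278))/420 = -113/105.
At t = -1: v̂ = (-73/35)·(-1) + (-113/105)·(1) = 106/105.

v̂ = 1.010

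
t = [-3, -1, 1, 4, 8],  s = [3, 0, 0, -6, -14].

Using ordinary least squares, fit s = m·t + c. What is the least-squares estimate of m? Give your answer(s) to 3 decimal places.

m = -1.529

Sums needed: Σt·t = 91, Σt = 9, Σ1 = 5.
And Σt·s = -145, Σs = -17.
Determinant 91·5 − 9² = 374.
m = ((-145)·5 − 9·(-17))/374 = -26/17; c = (91·(-17) − 9·(-145))/374 = -11/17.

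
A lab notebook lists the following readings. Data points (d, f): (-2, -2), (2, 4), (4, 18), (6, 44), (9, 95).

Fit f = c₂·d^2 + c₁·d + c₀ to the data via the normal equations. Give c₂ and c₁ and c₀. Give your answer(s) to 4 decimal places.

c₂ = 1.0640, c₁ = 1.3852, c₀ = -3.4694

Normal-equation sums: Σd^2·d^2 = 8145, Σd^2·d = 1009, Σd^2 = 141, Σd·d = 141, Σd = 19, Σ1 = 5.
For Xᵀf: Σd^2·f = 9575, Σd·f = 1203, Σf = 159.
Row-reducing yields c₂ = 83653/78619, c₁ = 108902/78619, c₀ = -272758/78619.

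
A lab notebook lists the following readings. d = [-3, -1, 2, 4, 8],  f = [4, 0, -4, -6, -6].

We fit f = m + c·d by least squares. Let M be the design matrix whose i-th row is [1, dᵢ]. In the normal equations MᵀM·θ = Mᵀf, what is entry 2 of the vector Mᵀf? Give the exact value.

-92

Entry 2 ↔ basis d, so (Mᵀf)_{2} = Σᵢ (d)·fᵢ = (-3)·(4) + (-1)·(0) + (2)·(-4) + (4)·(-6) + (8)·(-6) = -92.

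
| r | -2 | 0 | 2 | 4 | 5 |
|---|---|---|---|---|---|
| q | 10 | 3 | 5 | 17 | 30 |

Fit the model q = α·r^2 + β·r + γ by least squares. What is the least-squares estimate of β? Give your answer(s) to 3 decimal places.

From the data, Σr^2·r^2 = 913, Σr^2·r = 189, Σr^2 = 49, Σr·r = 49, Σr = 9, Σ1 = 5.
For Xᵀq: Σr^2·q = 1082, Σr·q = 208, Σq = 65.
XᵀX·[α, β, γ]ᵀ = Xᵀq becomes [[913, 189, 49]; [189, 49, 9]; [49, 9, 5]]·[α, β, γ]ᵀ = [1082, 208, 65]ᵀ.
Row-reducing yields α = 6779/5044, β = -6839/5044, γ = 2862/1261.

β = -1.356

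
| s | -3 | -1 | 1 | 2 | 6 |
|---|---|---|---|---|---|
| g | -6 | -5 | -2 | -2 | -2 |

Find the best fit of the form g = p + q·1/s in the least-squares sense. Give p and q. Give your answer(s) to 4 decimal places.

XᵀX·[p, q]ᵀ = Xᵀg reads: 5·p + (1/3)·q = -17;  (1/3)·p + (43/18)·q = 11/3.
Δ = 5·(43/18) − (1/3)² = 71/6.
p = ((-17)·(43/18) − (1/3)·(11/3))/(71/6) = -251/71; q = (5·(11/3) − (1/3)·(-17))/(71/6) = 144/71.

p = -3.5352, q = 2.0282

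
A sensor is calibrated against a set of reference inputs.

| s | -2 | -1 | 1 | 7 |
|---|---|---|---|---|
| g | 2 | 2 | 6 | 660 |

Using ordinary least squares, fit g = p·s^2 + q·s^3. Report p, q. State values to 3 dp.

With design matrix M, MᵀM = [[2419, 16775]; [16775, 117715]] and Mᵀg = [32356, 226368]ᵀ.
Eliminating q: 117715·(row 1) − 16775·(row 2) gives 3351960·p = 117715·32356 − 16775·226368 = 11463340, so p = 573167/167598.
Then q = (226368 − 16775·(573167/167598))/117715 = 1203073/837990.

p = 3.420, q = 1.436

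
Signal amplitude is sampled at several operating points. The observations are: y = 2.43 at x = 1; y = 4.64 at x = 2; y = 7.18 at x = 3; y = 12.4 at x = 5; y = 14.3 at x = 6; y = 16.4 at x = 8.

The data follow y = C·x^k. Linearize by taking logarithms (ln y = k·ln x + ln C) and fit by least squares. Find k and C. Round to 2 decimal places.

k = 0.96, C = 2.46

Taking logs, ln y = k·ln x + ln C, so regress ln y on ln x.
Σln x = 7.2724, Σ(ln x)² = 11.8122, Σln y = 12.3691, Σln x·ln y = 17.8649.
Equations: 11.8122·k + 7.2724·ln C = 17.8649;  7.2724·k + 6·ln C = 12.3691.
Δ = 11.8122·6 − (7.2724)² = 17.9853; k = (17.8649·6 − 7.2724·12.3691)/17.9853 = 0.95834, ln C = (11.8122·12.3691 − 7.2724·17.8649)/17.9853 = 0.89995, so C = exp(0.89995) = 2.45949.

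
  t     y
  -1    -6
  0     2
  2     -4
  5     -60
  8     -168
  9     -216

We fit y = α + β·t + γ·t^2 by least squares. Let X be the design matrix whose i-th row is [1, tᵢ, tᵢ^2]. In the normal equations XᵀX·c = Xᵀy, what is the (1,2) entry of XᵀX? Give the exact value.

23

Row 1 ↔ basis 1, column 2 ↔ basis t, so (XᵀX)_{1,2} = Σᵢ t = (1)·(-1) + (1)·(0) + (1)·(2) + (1)·(5) + (1)·(8) + (1)·(9) = 23.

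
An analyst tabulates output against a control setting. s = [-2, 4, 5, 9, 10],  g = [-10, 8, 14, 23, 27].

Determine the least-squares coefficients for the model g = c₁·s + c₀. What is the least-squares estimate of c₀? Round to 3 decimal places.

Sums needed: Σs·s = 226, Σs = 26, Σ1 = 5.
For Mᵀg: Σs·g = 599, Σg = 62.
Eliminating c₀: 5·(row 1) − 26·(row 2) gives 454·c₁ = 5·599 − 26·62 = 1383, so c₁ = 1383/454.
Then c₀ = (62 − 26·(1383/454))/5 = -781/227.

c₀ = -3.441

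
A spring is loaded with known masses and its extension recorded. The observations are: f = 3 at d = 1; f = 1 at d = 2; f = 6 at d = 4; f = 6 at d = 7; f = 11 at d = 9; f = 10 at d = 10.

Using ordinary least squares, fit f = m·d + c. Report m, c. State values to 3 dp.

Forming AᵀA = [[251, 33]; [33, 6]] and Aᵀf = [270, 37]ᵀ gives AᵀA·[m, c]ᵀ = Aᵀf.
Determinant 251·6 − 33² = 417.
m = (270·6 − 33·37)/417 = 133/139; c = (251·37 − 33·270)/417 = 377/417.

m = 0.957, c = 0.904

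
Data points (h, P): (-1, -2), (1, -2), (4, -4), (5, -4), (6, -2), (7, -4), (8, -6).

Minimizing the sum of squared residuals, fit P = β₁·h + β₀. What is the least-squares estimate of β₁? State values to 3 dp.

β₁ = -0.333

With design matrix A, AᵀA = [[192, 30]; [30, 7]] and AᵀP = [-124, -24]ᵀ.
Eliminating β₀: 7·(row 1) − 30·(row 2) gives 444·β₁ = 7·(-124) − 30·(-24) = -148, so β₁ = -1/3.
Then β₀ = ((-24) − 30·(-1/3))/7 = -2.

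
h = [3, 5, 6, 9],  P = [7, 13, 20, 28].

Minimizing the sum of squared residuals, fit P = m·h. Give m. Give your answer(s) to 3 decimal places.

m = 3.033

The normal system MᵀM·[m]ᵀ = MᵀP is [[151]]·[m]ᵀ = [458]ᵀ.
Hence m = 458 / 151 ≈ 3.03311.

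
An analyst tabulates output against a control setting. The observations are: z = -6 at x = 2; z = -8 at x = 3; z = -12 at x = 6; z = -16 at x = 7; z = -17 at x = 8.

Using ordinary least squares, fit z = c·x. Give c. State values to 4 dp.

Normal-equation sums: Σx·x = 162.
Moment sums: Σx·z = -356.
c = (-356)/162 = -2.19753.

c = -2.1975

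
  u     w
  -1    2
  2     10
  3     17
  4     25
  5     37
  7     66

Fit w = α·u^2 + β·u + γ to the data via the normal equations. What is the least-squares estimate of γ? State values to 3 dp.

Entries of XᵀX: Σu^2·u^2 = 3380, Σu^2·u = 566, Σu^2 = 104, Σu·u = 104, Σu = 20, Σ1 = 6.
And Σu^2·w = 4754, Σu·w = 816, Σw = 157.
So XᵀX·[α, β, γ]ᵀ = Xᵀw: [[3380, 566, 104]; [566, 104, 20]; [104, 20, 6]]·[α, β, γ]ᵀ = [4754, 816, 157]ᵀ.
Solving the 3×3 system (Gaussian elimination) gives α = 179/165, β = 1693/1155, γ = 1907/770.

γ = 2.477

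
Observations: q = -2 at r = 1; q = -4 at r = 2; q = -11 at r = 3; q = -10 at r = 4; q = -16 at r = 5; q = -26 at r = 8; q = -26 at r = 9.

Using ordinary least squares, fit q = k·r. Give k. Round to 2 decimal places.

Sums needed: Σr·r = 200.
Moment sums: Σr·q = -605.
k = (-605)/200 = -3.025.

k = -3.03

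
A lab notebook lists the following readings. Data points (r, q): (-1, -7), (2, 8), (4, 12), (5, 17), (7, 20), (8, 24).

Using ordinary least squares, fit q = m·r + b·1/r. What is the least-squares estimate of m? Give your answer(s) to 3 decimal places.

Setting ∂/∂m … = 0 gives: 159·m + 6·b = 488;  6·m + (108861/78400)·b = 814/35.
Eliminating b: (108861/78400)·(row 1) − 6·(row 2) gives (14486499/78400)·m = (108861/78400)·488 − 6·(814/35) = 5273001/9800, so m = 4687112/1609611.
Then b = ((814/35) − 6·(4687112/1609611))/(108861/78400) = 2235520/536537.

m = 2.912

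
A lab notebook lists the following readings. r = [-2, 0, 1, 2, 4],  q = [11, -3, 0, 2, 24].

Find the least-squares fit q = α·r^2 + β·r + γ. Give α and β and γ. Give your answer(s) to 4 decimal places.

α = 2.1190, β = -2.0381, γ = -1.7571

Sums needed: Σr^2·r^2 = 289, Σr^2·r = 65, Σr^2 = 25, Σr·r = 25, Σr = 5, Σ1 = 5.
Moment sums: Σr^2·q = 436, Σr·q = 78, Σq = 34.
Inverting the 3×3 Gram matrix, [α, β, γ]ᵀ = [89/42, -214/105, -123/70]ᵀ.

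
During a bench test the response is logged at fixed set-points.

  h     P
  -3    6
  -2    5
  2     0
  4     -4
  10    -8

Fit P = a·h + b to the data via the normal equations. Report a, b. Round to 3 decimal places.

From the data, Σh·h = 133, Σh = 11, Σ1 = 5.
Moment sums: Σh·P = -124, ΣP = -1.
AᵀA·[a, b]ᵀ = AᵀP becomes [[133, 11]; [11, 5]]·[a, b]ᵀ = [-124, -1]ᵀ.
Δ = 133·5 − 11² = 544.
a = ((-124)·5 − 11·(-1))/544 = -609/544; b = (133·(-1) − 11·(-124))/544 = 1231/544.

a = -1.119, b = 2.263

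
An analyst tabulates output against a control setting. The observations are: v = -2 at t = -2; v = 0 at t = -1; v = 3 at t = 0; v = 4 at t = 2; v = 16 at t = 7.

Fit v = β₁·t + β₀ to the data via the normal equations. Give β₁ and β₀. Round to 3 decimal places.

β₁ = 1.945, β₀ = 1.866

Forming AᵀA = [[58, 6]; [6, 5]] and Aᵀv = [124, 21]ᵀ gives AᵀA·[β₁, β₀]ᵀ = Aᵀv.
det = 58·5 − 6² = 254.
β₁ = (124·5 − 6·21)/254 = 247/127; β₀ = (58·21 − 6·124)/254 = 237/127.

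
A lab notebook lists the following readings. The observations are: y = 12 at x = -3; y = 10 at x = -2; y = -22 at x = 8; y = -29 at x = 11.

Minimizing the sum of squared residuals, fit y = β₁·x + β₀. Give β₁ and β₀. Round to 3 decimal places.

β₁ = -3.017, β₀ = 3.309

Forming MᵀM = [[198, 14]; [14, 4]] and Mᵀy = [-551, -29]ᵀ gives MᵀM·[β₁, β₀]ᵀ = Mᵀy.
Δ = 198·4 − 14² = 596.
β₁ = ((-551)·4 − 14·(-29))/596 = -899/298; β₀ = (198·(-29) − 14·(-551))/596 = 493/149.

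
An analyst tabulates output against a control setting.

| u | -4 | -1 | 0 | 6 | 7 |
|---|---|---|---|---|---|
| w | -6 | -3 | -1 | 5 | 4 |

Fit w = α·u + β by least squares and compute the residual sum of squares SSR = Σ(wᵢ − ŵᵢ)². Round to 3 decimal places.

Forming XᵀX = [[102, 8]; [8, 5]] and Xᵀw = [85, -1]ᵀ gives XᵀX·[α, β]ᵀ = Xᵀw.
Δ = 102·5 − 8² = 446.
α = (85·5 − 8·(-1))/446 = 433/446; β = (102·(-1) − 8·85)/446 = -391/223.
Residuals: -81/223, -123/446, 168/223, 207/223, -465/446; SSR = 1215/446.

SSR = 2.724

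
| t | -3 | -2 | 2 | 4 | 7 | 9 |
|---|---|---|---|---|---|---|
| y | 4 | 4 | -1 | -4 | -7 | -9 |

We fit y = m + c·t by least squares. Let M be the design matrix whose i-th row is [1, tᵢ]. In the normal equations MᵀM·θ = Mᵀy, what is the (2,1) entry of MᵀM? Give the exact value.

Row 2 ↔ basis t, column 1 ↔ basis 1, so (MᵀM)_{2,1} = Σᵢ t = (-3)·(1) + (-2)·(1) + (2)·(1) + (4)·(1) + (7)·(1) + (9)·(1) = 17.

17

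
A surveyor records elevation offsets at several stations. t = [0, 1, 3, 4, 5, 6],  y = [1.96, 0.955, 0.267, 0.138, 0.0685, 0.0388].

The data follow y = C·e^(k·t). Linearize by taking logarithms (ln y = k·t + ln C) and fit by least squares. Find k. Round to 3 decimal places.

Taking logs, ln y = k·t + ln C, so regress ln y on t.
Over the data: Σt = 19.0000, Σ(t)² = 87.0000, Σln y = -8.6044, Σt·ln y = -44.8302.
Normal system: [[87.0000, 19.0000]; [19.0000, 6]]·[k, ln C]ᵀ = [-44.8302, -8.6044]ᵀ.
Δ = 87.0000·6 − (19.0000)² = 161.0000; k = (-44.8302·6 − 19.0000·-8.6044)/161.0000 = -0.65527, ln C = (87.0000·-8.6044 − 19.0000·-44.8302)/161.0000 = 0.64096.

k = -0.655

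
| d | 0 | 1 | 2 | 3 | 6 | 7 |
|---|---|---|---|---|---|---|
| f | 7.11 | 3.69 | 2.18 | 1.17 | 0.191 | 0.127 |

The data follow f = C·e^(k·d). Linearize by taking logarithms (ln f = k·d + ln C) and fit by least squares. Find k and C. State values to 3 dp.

k = -0.581, C = 6.833

Let Y = ln f. Fitting Y = k·d + ln C by least squares:
Sums: Σd = 19.0000, Σ(d)² = 99.0000, Σln f = 0.4844, Σd·ln f = -21.0426.
Normal system: [[99.0000, 19.0000]; [19.0000, 6]]·[k, ln C]ᵀ = [-21.0426, 0.4844]ᵀ.
Δ = 99.0000·6 − (19.0000)² = 233.0000; k = (-21.0426·6 − 19.0000·0.4844)/233.0000 = -0.58137, ln C = (99.0000·0.4844 − 19.0000·-21.0426)/233.0000 = 1.92174, so C = exp(1.92174) = 6.83284.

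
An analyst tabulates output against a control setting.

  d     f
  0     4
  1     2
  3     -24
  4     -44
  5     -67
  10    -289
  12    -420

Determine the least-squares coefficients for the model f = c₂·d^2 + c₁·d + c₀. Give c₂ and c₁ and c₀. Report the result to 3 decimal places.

c₂ = -2.958, c₁ = 0.226, c₀ = 3.811

With design matrix A, AᵀA = [[31699, 2945, 295]; [2945, 295, 35]; [295, 35, 7]] and Aᵀf = [-91973, -8511, -838]ᵀ.
Solving the 3×3 system (Gaussian elimination) gives c₂ = -3863/1306, c₁ = 4423/19590, c₀ = 7465/1959.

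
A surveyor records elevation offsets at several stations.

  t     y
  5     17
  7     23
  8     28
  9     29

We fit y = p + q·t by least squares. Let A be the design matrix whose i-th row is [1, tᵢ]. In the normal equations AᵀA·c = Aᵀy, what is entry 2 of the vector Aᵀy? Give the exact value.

731

Entry 2 ↔ basis t, so (Aᵀy)_{2} = Σᵢ (t)·yᵢ = (5)·(17) + (7)·(23) + (8)·(28) + (9)·(29) = 731.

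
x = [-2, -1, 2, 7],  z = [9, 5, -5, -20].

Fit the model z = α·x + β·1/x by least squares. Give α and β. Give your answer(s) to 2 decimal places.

Entries of MᵀM: Σx·x = 58, Σx·1/x = 4, Σ1/x·1/x = 149/98.
Right-hand side: Σx·z = -173, Σ1/x·z = -104/7.
Normal equations: [[58, 4]; [4, 149/98]]·[α, β]ᵀ = [-173, -104/7]ᵀ.
det = 58·(149/98) − 4² = 3537/49.
α = ((-173)·(149/98) − 4·(-104/7))/(3537/49) = -739/262; β = (58·(-104/7) − 4·(-173))/(3537/49) = -308/131.

α = -2.82, β = -2.35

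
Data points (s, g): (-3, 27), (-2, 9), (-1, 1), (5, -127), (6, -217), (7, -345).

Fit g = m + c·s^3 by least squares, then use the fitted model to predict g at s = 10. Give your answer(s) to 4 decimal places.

ĝ = -1006.5306

The normal system MᵀM·[m, c]ᵀ = Mᵀg is [[6, 648]; [648, 180724]]·[m, c]ᵀ = [-652, -181884]ᵀ.
Δ = 6·180724 − 648² = 664440.
m = ((-652)·180724 − 648·(-181884))/664440 = 514/11865; c = (6·(-181884) − 648·(-652))/664440 = -3981/3955.
At s = 10: ĝ = (514/11865)·(1) + (-3981/3955)·(1000) = -11942486/11865.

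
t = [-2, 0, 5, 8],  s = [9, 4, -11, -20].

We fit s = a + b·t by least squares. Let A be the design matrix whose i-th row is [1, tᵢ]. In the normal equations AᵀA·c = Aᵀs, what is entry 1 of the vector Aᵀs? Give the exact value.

-18

Entry 1 ↔ basis 1, so (Aᵀs)_{1} = Σᵢ sᵢ = (1)·(9) + (1)·(4) + (1)·(-11) + (1)·(-20) = -18.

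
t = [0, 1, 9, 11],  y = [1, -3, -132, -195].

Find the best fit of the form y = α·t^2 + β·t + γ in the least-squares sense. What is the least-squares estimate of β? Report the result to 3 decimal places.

Forming MᵀM = [[21203, 2061, 203]; [2061, 203, 21]; [203, 21, 4]] and Mᵀy = [-34290, -3336, -329]ᵀ gives MᵀM·[α, β, γ]ᵀ = Mᵀy.
Inverting the 3×3 Gram matrix, [α, β, γ]ᵀ = [-61331/41044, -53799/41044, 4781/10261]ᵀ.

β = -1.311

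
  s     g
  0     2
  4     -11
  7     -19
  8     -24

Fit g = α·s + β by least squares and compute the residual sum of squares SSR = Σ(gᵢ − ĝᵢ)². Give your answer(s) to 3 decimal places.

SSR = 1.897

With design matrix X, XᵀX = [[129, 19]; [19, 4]] and Xᵀg = [-369, -52]ᵀ.
Eliminating β: 4·(row 1) − 19·(row 2) gives 155·α = 4·(-369) − 19·(-52) = -488, so α = -488/155.
Then β = ((-52) − 19·(-488/155))/4 = 303/155.
Residuals: 7/155, -56/155, 168/155, -119/155; SSR = 294/155.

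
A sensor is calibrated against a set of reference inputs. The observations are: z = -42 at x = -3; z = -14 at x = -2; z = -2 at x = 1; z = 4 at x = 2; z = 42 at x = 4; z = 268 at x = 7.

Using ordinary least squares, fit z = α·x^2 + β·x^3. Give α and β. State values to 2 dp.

α = -1.50, β = 1.00

The normal equations are: 2771·α + 17589·β = 13384;  17589·α + 122603·β = 95888.
(Σx^2·x^2 = 2771, Σx^2·x^3 = 17589, Σx^3·x^3 = 122603, Σx^2·z = 13384, Σx^3·z = 95888.)
Determinant 2771·122603 − 17589² = 30359992.
α = (13384·122603 − 17589·95888)/30359992 = -438995/291923; β = (2771·95888 − 17589·13384)/30359992 = 291293/291923.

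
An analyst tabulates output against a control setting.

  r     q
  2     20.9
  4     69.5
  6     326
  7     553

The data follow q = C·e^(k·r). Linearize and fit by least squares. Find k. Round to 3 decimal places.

Let Y = ln q. Fitting Y = k·r + ln C by least squares:
Sums: Σr = 19.0000, Σ(r)² = 105.0000, Σln q = 19.3833, Σr·ln q = 101.9737.
Normal system: [[105.0000, 19.0000]; [19.0000, 4]]·[k, ln C]ᵀ = [101.9737, 19.3833]ᵀ.
Slope k = (n·Σr·ln q − Σr·Σln q)/(n·Σ(r)² − (Σr)²) = (4·101.9737 − 19.0000·19.3833)/59.0000 = 0.67138; ln C = (Σln q − k·Σr)/n = 1.65677.

k = 0.671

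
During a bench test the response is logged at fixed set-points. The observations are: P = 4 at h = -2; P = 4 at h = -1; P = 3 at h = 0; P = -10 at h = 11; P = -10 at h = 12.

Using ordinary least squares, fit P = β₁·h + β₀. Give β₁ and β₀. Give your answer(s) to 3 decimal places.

β₁ = -1.084, β₀ = 2.537

Normal-equation sums: Σh·h = 270, Σh = 20, Σ1 = 5.
For MᵀP: Σh·P = -242, ΣP = -9.
Normal equations: [[270, 20]; [20, 5]]·[β₁, β₀]ᵀ = [-242, -9]ᵀ.
Δ = 270·5 − 20² = 950.
β₁ = ((-242)·5 − 20·(-9))/950 = -103/95; β₀ = (270·(-9) − 20·(-242))/950 = 241/95.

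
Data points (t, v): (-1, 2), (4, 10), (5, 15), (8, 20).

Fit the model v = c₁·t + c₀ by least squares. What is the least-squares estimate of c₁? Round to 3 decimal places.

c₁ = 2.024

Compute the Gram sums: Σt·t = 106, Σt = 16, Σ1 = 4.
And Σt·v = 273, Σv = 47.
So MᵀM·[c₁, c₀]ᵀ = Mᵀv: [[106, 16]; [16, 4]]·[c₁, c₀]ᵀ = [273, 47]ᵀ.
det = 106·4 − 16² = 168.
c₁ = (273·4 − 16·47)/168 = 85/42; c₀ = (106·47 − 16·273)/168 = 307/84.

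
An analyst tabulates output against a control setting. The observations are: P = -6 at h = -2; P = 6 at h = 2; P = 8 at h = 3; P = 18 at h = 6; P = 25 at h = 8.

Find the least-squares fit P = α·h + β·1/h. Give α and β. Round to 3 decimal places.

XᵀX·[α, β]ᵀ = XᵀP reads: 117·α + 5·β = 356;  5·α + (377/576)·β = 355/24.
Eliminating β: (377/576)·(row 1) − 5·(row 2) gives (3301/64)·α = (377/576)·356 − 5·(355/24) = 22903/144, so α = 91612/29709.
Then β = ((355/24) − 5·(91612/29709))/(377/576) = -3160/3301.

α = 3.084, β = -0.957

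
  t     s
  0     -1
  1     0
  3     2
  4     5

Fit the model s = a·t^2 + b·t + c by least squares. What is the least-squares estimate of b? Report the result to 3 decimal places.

Compute the Gram sums: Σt^2·t^2 = 338, Σt^2·t = 92, Σt^2 = 26, Σt·t = 26, Σt = 8, Σ1 = 4.
Moment sums: Σt^2·s = 98, Σt·s = 26, Σs = 6.
XᵀX·[a, b, c]ᵀ = Xᵀs becomes [[338, 92, 26]; [92, 26, 8]; [26, 8, 4]]·[a, b, c]ᵀ = [98, 26, 6]ᵀ.
Inverting the 3×3 Gram matrix, [a, b, c]ᵀ = [1/3, 1/15, -4/5]ᵀ.

b = 0.067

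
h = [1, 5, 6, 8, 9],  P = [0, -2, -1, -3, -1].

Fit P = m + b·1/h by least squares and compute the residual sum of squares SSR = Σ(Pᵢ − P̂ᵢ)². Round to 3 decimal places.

SSR = 2.762

The normal system AᵀA·[m, b]ᵀ = AᵀP is [[5, 577/360]; [577/360, 142009/129600]]·[m, b]ᵀ = [-7, -379/360]ᵀ.
Eliminating b: (142009/129600)·(row 1) − (577/360)·(row 2) gives (94279/32400)·m = (142009/129600)·(-7) − (577/360)·(-379/360) = -12923/2160, so m = -193845/94279.
Then b = ((-379/360) − (577/360)·(-193845/94279))/(142009/129600) = 192960/94279.
Residuals: 885/94279, -33305/94279, 67406/94279, -113112/94279, 2694/3251; SSR = 260414/94279.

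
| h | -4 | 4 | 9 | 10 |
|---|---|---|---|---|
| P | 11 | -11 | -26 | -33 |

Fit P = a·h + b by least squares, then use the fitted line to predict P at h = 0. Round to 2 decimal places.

P̂ = -0.36

The normal equations are: 213·a + 19·b = -652;  19·a + 4·b = -59.
(Σh·h = 213, Σh = 19, Σ1 = 4, Σh·P = -652, ΣP = -59.)
Eliminating b: 4·(row 1) − 19·(row 2) gives 491·a = 4·(-652) − 19·(-59) = -1487, so a = -1487/491.
Then b = ((-59) − 19·(-1487/491))/4 = -179/491.
At h = 0: P̂ = (-1487/491)·(0) + (-179/491)·(1) = -179/491.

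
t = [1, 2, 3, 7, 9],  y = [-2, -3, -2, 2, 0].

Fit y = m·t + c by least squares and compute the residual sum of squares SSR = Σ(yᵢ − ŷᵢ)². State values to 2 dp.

SSR = 5.75

Sums needed: Σt·t = 144, Σt = 22, Σ1 = 5.
And Σt·y = 0, Σy = -5.
Normal equations: [[144, 22]; [22, 5]]·[m, c]ᵀ = [0, -5]ᵀ.
Δ = 144·5 − 22² = 236.
m = (0·5 − 22·(-5))/236 = 55/118; c = (144·(-5) − 22·0)/236 = -180/59.
Residuals: 69/118, -52/59, -41/118, 211/118, -135/118; SSR = 339/59.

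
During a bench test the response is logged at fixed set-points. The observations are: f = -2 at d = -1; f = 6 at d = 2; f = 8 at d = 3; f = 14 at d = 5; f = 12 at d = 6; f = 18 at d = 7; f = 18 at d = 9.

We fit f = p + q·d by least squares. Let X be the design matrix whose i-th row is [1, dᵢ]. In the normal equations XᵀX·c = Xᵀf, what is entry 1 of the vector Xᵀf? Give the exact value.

Entry 1 ↔ basis 1, so (Xᵀf)_{1} = Σᵢ fᵢ = (1)·(-2) + (1)·(6) + (1)·(8) + (1)·(14) + (1)·(12) + (1)·(18) + (1)·(18) = 74.

74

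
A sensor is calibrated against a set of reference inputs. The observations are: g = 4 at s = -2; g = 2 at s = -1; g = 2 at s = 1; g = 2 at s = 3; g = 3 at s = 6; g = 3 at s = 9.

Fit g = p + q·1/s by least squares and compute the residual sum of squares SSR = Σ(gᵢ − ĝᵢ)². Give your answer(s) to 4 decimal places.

SSR = 3.0690

Sums needed: Σ1 = 6, Σ1/s = 1/9, Σ1/s·1/s = 389/162.
Right-hand side: Σg = 16, Σ1/s·g = -1/2.
MᵀM·[p, q]ᵀ = Mᵀg becomes [[6, 1/9]; [1/9, 389/162]]·[p, q]ᵀ = [16, -1/2]ᵀ.
det = 6·(389/162) − (1/9)² = 1166/81.
p = (16·(389/162) − (1/9)·(-1/2))/(1166/81) = 6233/2332; q = (6·(-1/2) − (1/9)·16)/(1166/81) = -387/1166.
Residuals: 677/583, -213/212, -15/44, -1311/2332, 223/583, 849/2332; SSR = 7157/2332.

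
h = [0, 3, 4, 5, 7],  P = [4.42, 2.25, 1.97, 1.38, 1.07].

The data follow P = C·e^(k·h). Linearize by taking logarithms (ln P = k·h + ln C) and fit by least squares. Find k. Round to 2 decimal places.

k = -0.21

With ln Pᵢ as the transformed response and hᵢ as the regressor:
Σh = 19.0000, Σ(h)² = 99.0000, Σln P = 3.3648, Σh·ln P = 7.2290.
Equations: 99.0000·k + 19.0000·ln C = 7.2290;  19.0000·k + 5·ln C = 3.3648.
Slope k = (n·Σh·ln P − Σh·Σln P)/(n·Σ(h)² − (Σh)²) = (5·7.2290 − 19.0000·3.3648)/134.0000 = -0.20737; ln C = (Σln P − k·Σh)/n = 1.46097.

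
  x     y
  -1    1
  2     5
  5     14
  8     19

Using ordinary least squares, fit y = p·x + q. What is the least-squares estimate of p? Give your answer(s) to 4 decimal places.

From the data, Σx·x = 94, Σx = 14, Σ1 = 4.
For Aᵀy: Σx·y = 231, Σy = 39.
Eliminating q: 4·(row 1) − 14·(row 2) gives 180·p = 4·231 − 14·39 = 378, so p = 21/10.
Then q = (39 − 14·(21/10))/4 = 12/5.

p = 2.1000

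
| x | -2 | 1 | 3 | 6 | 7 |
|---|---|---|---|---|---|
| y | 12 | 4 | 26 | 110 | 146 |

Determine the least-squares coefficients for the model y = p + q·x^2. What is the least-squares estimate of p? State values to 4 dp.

Setting ∂/∂p … = 0 gives: 5·p + 99·q = 298;  99·p + 3795·q = 11400.
(Σ1 = 5, Σx^2 = 99, Σx^2·x^2 = 3795, Σy = 298, Σx^2·y = 11400.)
Determinant 5·3795 − 99² = 9174.
p = (298·3795 − 99·11400)/9174 = 35/139; q = (5·11400 − 99·298)/9174 = 4583/1529.

p = 0.2518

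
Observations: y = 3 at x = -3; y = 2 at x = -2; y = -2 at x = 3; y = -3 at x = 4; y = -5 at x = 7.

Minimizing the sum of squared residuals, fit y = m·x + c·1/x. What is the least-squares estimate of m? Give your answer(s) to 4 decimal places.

m = -0.6861

AᵀA·[m, c]ᵀ = Aᵀy reads: 87·m + 5·c = -66;  5·m + (3917/7056)·c = -347/84.
(Σx·x = 87, Σx·1/x = 5, Σ1/x·1/x = 3917/7056, Σx·y = -66, Σ1/x·y = -347/84.)
Eliminating c: (3917/7056)·(row 1) − 5·(row 2) gives (54793/2352)·m = (3917/7056)·(-66) − 5·(-347/84) = -18797/1176, so m = -37594/54793.
Then c = ((-347/84) − 5·(-37594/54793))/(3917/7056) = -69132/54793.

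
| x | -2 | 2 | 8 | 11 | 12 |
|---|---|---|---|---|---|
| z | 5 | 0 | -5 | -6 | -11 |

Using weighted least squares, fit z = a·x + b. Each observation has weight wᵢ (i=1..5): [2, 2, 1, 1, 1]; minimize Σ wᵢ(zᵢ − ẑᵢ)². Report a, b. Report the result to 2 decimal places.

From the data, Σwᵢ·x·x = 345, Σwᵢ·x = 31, Σwᵢ·1 = 7.
Moment sums: Σwᵢ·x·z = -258, Σwᵢ·z = -12.
Normal equations: [[345, 31]; [31, 7]]·[a, b]ᵀ = [-258, -12]ᵀ.
Δ = 345·7 − 31² = 1454.
a = ((-258)·7 − 31·(-12))/1454 = -717/727; b = (345·(-12) − 31·(-258))/1454 = 1929/727.

a = -0.99, b = 2.65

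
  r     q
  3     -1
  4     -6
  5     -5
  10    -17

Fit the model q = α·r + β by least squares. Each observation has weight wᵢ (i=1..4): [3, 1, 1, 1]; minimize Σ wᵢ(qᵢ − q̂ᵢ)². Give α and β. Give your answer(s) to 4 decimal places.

With design matrix A, AᵀWA = [[168, 28]; [28, 6]] and AᵀWq = [-228, -31]ᵀ.
Eliminating β: 6·(row 1) − 28·(row 2) gives 224·α = 6·(-228) − 28·(-31) = -500, so α = -125/56.
Then β = ((-31) − 28·(-125/56))/6 = 21/4.

α = -2.2321, β = 5.2500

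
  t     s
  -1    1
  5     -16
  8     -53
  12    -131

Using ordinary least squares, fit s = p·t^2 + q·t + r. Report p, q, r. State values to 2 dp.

p = -1.04, q = 1.31, r = 3.38

The normal equations are: 25458·p + 2364·q + 234·r = -22655;  2364·p + 234·q + 24·r = -2077;  234·p + 24·q + 4·r = -199.
Solving the 3×3 system (Gaussian elimination) gives p = -9569/9174, q = 60311/45870, r = 2349/695.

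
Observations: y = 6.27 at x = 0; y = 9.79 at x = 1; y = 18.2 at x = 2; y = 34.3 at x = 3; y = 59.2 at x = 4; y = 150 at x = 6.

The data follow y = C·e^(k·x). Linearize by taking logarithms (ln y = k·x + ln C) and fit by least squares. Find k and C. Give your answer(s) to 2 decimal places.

Let Y = ln y. Fitting Y = k·x + ln C by least squares:
AᵀA = [[66.0000, 16.0000]; [16.0000, 6]], rhs = [65.0771, 19.6453]ᵀ  (here Σx = 16.0000, Σ(x)² = 66.0000, Σln y = 19.6453, Σx·ln y = 65.0771).
Slope k = (n·Σx·ln y − Σx·Σln y)/(n·Σ(x)² − (Σx)²) = (6·65.0771 − 16.0000·19.6453)/140.0000 = 0.54385; ln C = (Σln y − k·Σx)/n = 1.82395, so C = exp(1.82395) = 6.19629.

k = 0.54, C = 6.20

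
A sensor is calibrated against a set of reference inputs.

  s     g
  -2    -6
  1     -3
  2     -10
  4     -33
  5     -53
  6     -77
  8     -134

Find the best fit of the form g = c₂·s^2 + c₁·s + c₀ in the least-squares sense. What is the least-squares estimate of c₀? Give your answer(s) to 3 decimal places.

c₀ = 0.316

MᵀM·[c₂, c₁, c₀]ᵀ = Mᵀg reads: 6306·c₂ + 918·c₁ + 150·c₀ = -13268;  918·c₂ + 150·c₁ + 24·c₀ = -1942;  150·c₂ + 24·c₁ + 7·c₀ = -316.
(Σs^2·s^2 = 6306, Σs^2·s = 918, Σs^2 = 150, Σs·s = 150, Σs = 24, Σ1 = 7, Σs^2·g = -13268, Σs·g = -1942, Σg = -316.)
Solving the 3×3 system (Gaussian elimination) gives c₂ = -54421/27048, c₁ = -18491/27048, c₀ = 1423/4508.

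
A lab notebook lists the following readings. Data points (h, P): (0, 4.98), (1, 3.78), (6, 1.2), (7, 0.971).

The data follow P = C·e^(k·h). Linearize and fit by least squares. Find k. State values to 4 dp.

k = -0.2322

With ln Pᵢ as the transformed response and hᵢ as the regressor:
Σh = 14.0000, Σ(h)² = 86.0000, Σln P = 3.0880, Σh·ln P = 2.2177.
Equations: 86.0000·k + 14.0000·ln C = 2.2177;  14.0000·k + 4·ln C = 3.0880.
Solving (det = 148.0000): k = -0.23218, ln C = 1.58463.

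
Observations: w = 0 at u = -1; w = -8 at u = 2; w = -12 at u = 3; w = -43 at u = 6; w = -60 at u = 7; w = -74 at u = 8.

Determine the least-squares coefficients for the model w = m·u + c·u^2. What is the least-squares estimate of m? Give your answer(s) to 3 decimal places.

From the data, Σu·u = 163, Σu·u^2 = 1105, Σu^2·u^2 = 7891.
Moment sums: Σu·w = -1322, Σu^2·w = -9364.
Δ = 163·7891 − 1105² = 65208.
m = ((-1322)·7891 − 1105·(-9364))/65208 = -3257/2508; c = (163·(-9364) − 1105·(-1322))/65208 = -32761/32604.

m = -1.299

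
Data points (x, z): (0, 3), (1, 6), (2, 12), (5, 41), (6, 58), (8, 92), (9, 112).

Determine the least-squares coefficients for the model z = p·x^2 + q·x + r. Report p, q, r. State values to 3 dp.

p = 1.071, q = 2.560, r = 2.655

Compute the Gram sums: Σx^2·x^2 = 12595, Σx^2·x = 1591, Σx^2 = 211, Σx·x = 211, Σx = 31, Σ1 = 7.
Right-hand side: Σx^2·z = 18127, Σx·z = 2327, Σz = 324.
MᵀM·[p, q, r]ᵀ = Mᵀz becomes [[12595, 1591, 211]; [1591, 211, 31]; [211, 31, 7]]·[p, q, r]ᵀ = [18127, 2327, 324]ᵀ.
Row-reducing yields p = 15/14, q = 215/84, r = 223/84.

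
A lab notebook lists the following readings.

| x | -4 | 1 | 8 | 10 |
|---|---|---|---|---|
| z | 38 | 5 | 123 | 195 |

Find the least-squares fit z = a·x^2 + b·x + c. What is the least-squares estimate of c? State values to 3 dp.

c = 3.187

The normal equations are: 14353·a + 1449·b + 181·c = 27985;  1449·a + 181·b + 15·c = 2787;  181·a + 15·b + 4·c = 361.
Inverting the 3×3 Gram matrix, [a, b, c]ᵀ = [4753/2388, -637/796, 3805/1194]ᵀ.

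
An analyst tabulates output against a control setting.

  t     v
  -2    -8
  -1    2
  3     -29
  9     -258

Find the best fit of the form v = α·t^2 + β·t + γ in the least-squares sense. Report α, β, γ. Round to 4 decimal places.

α = -3.0865, β = -1.2021, γ = 2.7599

Forming XᵀX = [[6659, 747, 95]; [747, 95, 9]; [95, 9, 4]] and Xᵀv = [-21189, -2395, -293]ᵀ gives XᵀX·[α, β, γ]ᵀ = Xᵀv.
Inverting the 3×3 Gram matrix, [α, β, γ]ᵀ = [-55249/17900, -21517/17900, 24701/8950]ᵀ.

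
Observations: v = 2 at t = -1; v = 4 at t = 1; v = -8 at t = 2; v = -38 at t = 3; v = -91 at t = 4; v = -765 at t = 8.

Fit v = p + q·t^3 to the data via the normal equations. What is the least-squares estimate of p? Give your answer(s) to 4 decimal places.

Sums needed: Σ1 = 6, Σt^3 = 611, Σt^3·t^3 = 267035.
Moment sums: Σv = -896, Σt^3·v = -398592.
So XᵀX·[p, q]ᵀ = Xᵀv: [[6, 611]; [611, 267035]]·[p, q]ᵀ = [-896, -398592]ᵀ.
Eliminating q: 267035·(row 1) − 611·(row 2) gives 1228889·p = 267035·(-896) − 611·(-398592) = 4276352, so p = 4276352/1228889.
Then q = ((-398592) − 611·(4276352/1228889))/267035 = -1844096/1228889.

p = 3.4799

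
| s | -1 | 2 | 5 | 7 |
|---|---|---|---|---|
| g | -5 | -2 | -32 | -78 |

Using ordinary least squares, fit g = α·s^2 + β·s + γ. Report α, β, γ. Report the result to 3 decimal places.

XᵀX·[α, β, γ]ᵀ = Xᵀg reads: 3043·α + 475·β + 79·γ = -4635;  475·α + 79·β + 13·γ = -705;  79·α + 13·β + 4·γ = -117.
(Σs^2·s^2 = 3043, Σs^2·s = 475, Σs^2 = 79, Σs·s = 79, Σs = 13, Σ1 = 4, Σs^2·g = -4635, Σs·g = -705, Σg = -117.)
Row-reducing yields α = -1077/508, β = 1907/508, γ = 107/254.

α = -2.120, β = 3.754, γ = 0.421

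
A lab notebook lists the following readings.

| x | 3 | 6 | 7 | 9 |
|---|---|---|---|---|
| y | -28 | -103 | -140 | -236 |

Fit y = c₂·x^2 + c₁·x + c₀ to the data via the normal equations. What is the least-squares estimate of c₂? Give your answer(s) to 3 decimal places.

c₂ = -3.267

Entries of MᵀM: Σx^2·x^2 = 10339, Σx^2·x = 1315, Σx^2 = 175, Σx·x = 175, Σx = 25, Σ1 = 4.
Moment sums: Σx^2·y = -29936, Σx·y = -3806, Σy = -507.
Normal equations: [[10339, 1315, 175]; [1315, 175, 25]; [175, 25, 4]]·[c₂, c₁, c₀]ᵀ = [-29936, -3806, -507]ᵀ.
Inverting the 3×3 Gram matrix, [c₂, c₁, c₀]ᵀ = [-49/15, 114/25, -37/3]ᵀ.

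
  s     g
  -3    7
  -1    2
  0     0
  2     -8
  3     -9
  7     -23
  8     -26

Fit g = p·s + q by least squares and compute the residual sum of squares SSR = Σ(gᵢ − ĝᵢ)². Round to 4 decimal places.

From the data, Σs·s = 136, Σs = 16, Σ1 = 7.
For Xᵀg: Σs·g = -435, Σg = -57.
XᵀX·[p, q]ᵀ = Xᵀg becomes [[136, 16]; [16, 7]]·[p, q]ᵀ = [-435, -57]ᵀ.
Determinant 136·7 − 16² = 696.
p = ((-435)·7 − 16·(-57))/696 = -711/232; q = (136·(-57) − 16·(-435))/696 = -33/29.
Residuals: -245/232, 17/232, 33/29, -85/116, 309/232, -95/232, -10/29; SSR = 1163/232.

SSR = 5.0129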